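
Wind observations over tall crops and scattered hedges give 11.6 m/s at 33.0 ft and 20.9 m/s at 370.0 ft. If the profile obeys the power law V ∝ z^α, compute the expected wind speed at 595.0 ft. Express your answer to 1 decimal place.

23.5 m/s

First find α: α = ln(V₂/V₁)/ln(z₂/z₁) = ln(20.9/11.6)/ln(370.0/33.0) = 0.58874/2.41700 = 0.2436
Extrapolate from 370.0 ft to 595.0 ft: V₃ = 20.9 × (595.0/370.0)^0.2436 = 20.9 × 1.1227 = 23.4640 m/s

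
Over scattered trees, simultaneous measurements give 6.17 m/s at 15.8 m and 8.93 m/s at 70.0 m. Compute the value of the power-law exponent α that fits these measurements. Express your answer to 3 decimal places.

Power law: V₂/V₁ = (z₂/z₁)^α ⇒ α = ln(V₂/V₁) / ln(z₂/z₁)
α = ln(8.93/6.17) / ln(70.0/15.8) = ln(1.4473) / ln(4.4304)
  = 0.36972 / 1.48849 = 0.24839

α ≈ 0.248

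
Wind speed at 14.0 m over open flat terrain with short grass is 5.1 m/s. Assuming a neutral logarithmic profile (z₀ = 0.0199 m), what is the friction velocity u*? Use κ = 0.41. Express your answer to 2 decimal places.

Log law: V(z) = (u*/κ) · ln(z/z₀) ⇒ u* = κ · V / ln(z/z₀)
u* = 0.41 × 5.1 / ln(14.0/0.0199) = 0.41 × 5.1 / 6.5561
   = 2.0910 / 6.5561 = 0.3189 m/s

u* ≈ 0.32 m/s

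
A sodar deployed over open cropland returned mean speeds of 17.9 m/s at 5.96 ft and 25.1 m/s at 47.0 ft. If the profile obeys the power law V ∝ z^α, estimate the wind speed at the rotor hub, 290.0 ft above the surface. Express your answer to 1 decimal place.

33.8 m/s

First find α: α = ln(V₂/V₁)/ln(z₂/z₁) = ln(25.1/17.9)/ln(47.0/5.96) = 0.33807/2.06508 = 0.1637
Extrapolate from 47.0 ft to 290.0 ft: V₃ = 25.1 × (290.0/47.0)^0.1637 = 25.1 × 1.3470 = 33.8105 m/s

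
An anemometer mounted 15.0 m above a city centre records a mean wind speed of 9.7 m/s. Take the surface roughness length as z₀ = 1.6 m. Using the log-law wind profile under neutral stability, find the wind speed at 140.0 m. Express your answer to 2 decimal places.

19.38 m/s

Log law: V(z) ∝ ln(z/z₀), so V₂/V₁ = ln(z₂/z₀) / ln(z₁/z₀).
ln(140.0/1.6) = 4.4716, ln(15.0/1.6) = 2.2380
V₂ = 9.7 × 4.4716/2.2380 = 9.7 × 1.9980 = 19.3807 m/s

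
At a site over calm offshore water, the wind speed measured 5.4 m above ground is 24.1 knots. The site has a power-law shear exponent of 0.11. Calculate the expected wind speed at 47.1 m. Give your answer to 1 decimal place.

Power-law profile: V₂ = V₁ · (z₂/z₁)^α
V₂ = 24.1 × (47.1/5.4)^0.11 = 24.1 × (8.7222)^0.11
    = 24.1 × 1.2690 = 30.5834 knots

30.6 knots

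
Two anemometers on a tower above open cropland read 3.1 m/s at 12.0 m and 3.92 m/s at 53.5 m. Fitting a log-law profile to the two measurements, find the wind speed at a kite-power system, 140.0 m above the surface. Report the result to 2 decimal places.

4.45 m/s

Log law: V ∝ ln(z/z₀). From the pair, with r = V₁/V₂ = 0.79082,
ln z₀ = (ln z₁ − r·ln z₂)/(1 − r) = (2.4849 − 0.79082×3.9797)/0.20918 = -3.1661 → z₀ = 0.04217 m
V₃ = V₁ · ln(z₃/z₀)/ln(z₁/z₀) = 3.1 × 8.1077/5.6510 = 4.4477 m/s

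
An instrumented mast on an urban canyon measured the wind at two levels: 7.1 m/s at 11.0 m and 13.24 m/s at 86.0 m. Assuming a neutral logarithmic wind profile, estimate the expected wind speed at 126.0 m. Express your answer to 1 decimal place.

14.4 m/s

Log law: V ∝ ln(z/z₀). From the pair, with r = V₁/V₂ = 0.53625,
ln z₀ = (ln z₁ − r·ln z₂)/(1 − r) = (2.3979 − 0.53625×4.4543)/0.46375 = 0.0199 → z₀ = 1.020 m
V₃ = V₁ · ln(z₃/z₀)/ln(z₁/z₀) = 7.1 × 4.8164/2.3780 = 14.3804 m/s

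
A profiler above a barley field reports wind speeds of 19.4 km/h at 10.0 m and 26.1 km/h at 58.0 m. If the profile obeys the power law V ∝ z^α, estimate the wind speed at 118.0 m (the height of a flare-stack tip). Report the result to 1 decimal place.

29.4 km/h

First find α: α = ln(V₂/V₁)/ln(z₂/z₁) = ln(26.1/19.4)/ln(58.0/10.0) = 0.29666/1.75786 = 0.1688
Extrapolate from 58.0 m to 118.0 m: V₃ = 26.1 × (118.0/58.0)^0.1688 = 26.1 × 1.1273 = 29.4236 km/h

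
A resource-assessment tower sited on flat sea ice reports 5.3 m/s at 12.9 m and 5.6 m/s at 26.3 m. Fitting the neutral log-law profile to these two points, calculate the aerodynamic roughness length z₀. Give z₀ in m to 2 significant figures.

z₀ ≈ 0.000044 m

Log law: V(z) ∝ ln(z/z₀). With r = V₁/V₂ = 5.3/5.6 = 0.94643,
r · ln(z₂/z₀) = ln(z₁/z₀) ⇒ ln z₀ = (ln z₁ − r·ln z₂)/(1 − r)
ln z₀ = (2.55723 − 0.94643×3.26957) / 0.05357 = -10.0275
z₀ = exp(-10.0275) = 0.00004417 m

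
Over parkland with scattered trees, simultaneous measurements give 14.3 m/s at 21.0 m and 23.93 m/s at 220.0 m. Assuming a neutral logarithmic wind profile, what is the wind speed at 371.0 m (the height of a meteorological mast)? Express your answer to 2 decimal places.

26.07 m/s

Log law: V ∝ ln(z/z₀). From the pair, with r = V₁/V₂ = 0.59758,
ln z₀ = (ln z₁ − r·ln z₂)/(1 − r) = (3.0445 − 0.59758×5.3936)/0.40242 = -0.4438 → z₀ = 0.6416 m
V₃ = V₁ · ln(z₃/z₀)/ln(z₁/z₀) = 14.3 × 6.3600/3.4883 = 26.0723 m/s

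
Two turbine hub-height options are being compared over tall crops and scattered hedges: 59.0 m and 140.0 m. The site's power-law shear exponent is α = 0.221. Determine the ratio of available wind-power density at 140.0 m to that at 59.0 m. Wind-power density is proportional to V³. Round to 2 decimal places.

Speed ratio: V_B/V_A = (z_B/z_A)^α = (140.0/59.0)^0.221 = (2.3729)^0.221 = 1.21042
Power-density ratio: P_B/P_A = (V_B/V_A)³ = (1.21042)³ = 1.77341

1.77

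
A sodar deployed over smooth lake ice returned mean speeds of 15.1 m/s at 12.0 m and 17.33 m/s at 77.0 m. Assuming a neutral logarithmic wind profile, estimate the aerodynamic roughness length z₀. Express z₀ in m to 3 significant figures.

z₀ ≈ 0.0000410 m

Log law: V(z) ∝ ln(z/z₀). With r = V₁/V₂ = 15.1/17.33 = 0.87132,
r · ln(z₂/z₀) = ln(z₁/z₀) ⇒ ln z₀ = (ln z₁ − r·ln z₂)/(1 − r)
ln z₀ = (2.48491 − 0.87132×4.34381) / 0.12868 = -10.1023
z₀ = exp(-10.1023) = 0.00004099 m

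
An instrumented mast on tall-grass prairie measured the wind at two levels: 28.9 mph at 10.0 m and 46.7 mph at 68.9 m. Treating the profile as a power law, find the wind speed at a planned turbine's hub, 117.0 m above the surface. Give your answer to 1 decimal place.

53.3 mph

First find α: α = ln(V₂/V₁)/ln(z₂/z₁) = ln(46.7/28.9)/ln(68.9/10.0) = 0.47990/1.93007 = 0.2486
Extrapolate from 68.9 m to 117.0 m: V₃ = 46.7 × (117.0/68.9)^0.2486 = 46.7 × 1.1407 = 53.2717 mph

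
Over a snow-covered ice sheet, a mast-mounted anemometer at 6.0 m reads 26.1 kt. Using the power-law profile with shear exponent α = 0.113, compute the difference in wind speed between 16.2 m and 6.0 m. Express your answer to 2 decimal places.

Power law: V₂ = V₁ · (z₂/z₁)^α = 26.1 × (2.7000)^0.113 = 29.2001 kt
ΔV = 29.2001 − 26.1 = 3.1001 kt

3.10 kt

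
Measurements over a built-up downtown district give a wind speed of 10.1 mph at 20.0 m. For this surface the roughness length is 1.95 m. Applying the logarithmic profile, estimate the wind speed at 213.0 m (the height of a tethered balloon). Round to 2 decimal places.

Log law: V(z) ∝ ln(z/z₀), so V₂/V₁ = ln(z₂/z₀) / ln(z₁/z₀).
ln(213.0/1.95) = 4.6935, ln(20.0/1.95) = 2.3279
V₂ = 10.1 × 4.6935/2.3279 = 10.1 × 2.0162 = 20.3634 mph

20.36 mph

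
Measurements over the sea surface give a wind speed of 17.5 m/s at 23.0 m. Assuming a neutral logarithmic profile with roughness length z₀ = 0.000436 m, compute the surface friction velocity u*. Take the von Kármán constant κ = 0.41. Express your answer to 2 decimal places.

u* ≈ 0.66 m/s

Log law: V(z) = (u*/κ) · ln(z/z₀) ⇒ u* = κ · V / ln(z/z₀)
u* = 0.41 × 17.5 / ln(23.0/0.000436) = 0.41 × 17.5 / 10.8734
   = 7.1750 / 10.8734 = 0.6599 m/s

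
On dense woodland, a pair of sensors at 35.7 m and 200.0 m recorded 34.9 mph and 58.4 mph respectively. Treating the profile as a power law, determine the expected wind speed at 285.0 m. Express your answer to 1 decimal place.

First find α: α = ln(V₂/V₁)/ln(z₂/z₁) = ln(58.4/34.9)/ln(200.0/35.7) = 0.51483/1.72317 = 0.2988
Extrapolate from 200.0 m to 285.0 m: V₃ = 58.4 × (285.0/200.0)^0.2988 = 58.4 × 1.1116 = 64.9184 mph

64.9 mph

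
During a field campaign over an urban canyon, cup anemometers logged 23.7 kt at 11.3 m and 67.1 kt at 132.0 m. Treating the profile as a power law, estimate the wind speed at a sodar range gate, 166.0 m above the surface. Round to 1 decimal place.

First find α: α = ln(V₂/V₁)/ln(z₂/z₁) = ln(67.1/23.7)/ln(132.0/11.3) = 1.04071/2.45800 = 0.4234
Extrapolate from 132.0 m to 166.0 m: V₃ = 67.1 × (166.0/132.0)^0.4234 = 67.1 × 1.1019 = 73.9375 kt

73.9 kt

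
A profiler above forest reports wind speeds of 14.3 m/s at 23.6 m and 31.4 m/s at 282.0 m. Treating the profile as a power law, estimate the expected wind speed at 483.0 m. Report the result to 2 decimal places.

First find α: α = ln(V₂/V₁)/ln(z₂/z₁) = ln(31.4/14.3)/ln(282.0/23.6) = 0.78655/2.48066 = 0.3171
Extrapolate from 282.0 m to 483.0 m: V₃ = 31.4 × (483.0/282.0)^0.3171 = 31.4 × 1.1860 = 37.2416 m/s

37.24 m/s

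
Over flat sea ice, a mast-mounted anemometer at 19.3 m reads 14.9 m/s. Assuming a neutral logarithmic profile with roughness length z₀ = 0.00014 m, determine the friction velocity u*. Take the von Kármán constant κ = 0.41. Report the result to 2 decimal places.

Log law: V(z) = (u*/κ) · ln(z/z₀) ⇒ u* = κ · V / ln(z/z₀)
u* = 0.41 × 14.9 / ln(19.3/0.00014) = 0.41 × 14.9 / 11.8340
   = 6.1090 / 11.8340 = 0.5162 m/s

u* ≈ 0.52 m/s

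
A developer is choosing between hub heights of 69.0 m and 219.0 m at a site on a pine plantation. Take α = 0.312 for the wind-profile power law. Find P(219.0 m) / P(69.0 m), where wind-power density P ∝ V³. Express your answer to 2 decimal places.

2.95

Speed ratio: V_B/V_A = (z_B/z_A)^α = (219.0/69.0)^0.312 = (3.1739)^0.312 = 1.43383
Power-density ratio: P_B/P_A = (V_B/V_A)³ = (1.43383)³ = 2.94777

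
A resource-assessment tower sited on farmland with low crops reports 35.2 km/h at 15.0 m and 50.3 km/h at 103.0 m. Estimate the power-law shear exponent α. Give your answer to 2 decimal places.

Power law: V₂/V₁ = (z₂/z₁)^α ⇒ α = ln(V₂/V₁) / ln(z₂/z₁)
α = ln(50.3/35.2) / ln(103.0/15.0) = ln(1.4290) / ln(6.8667)
  = 0.35696 / 1.92668 = 0.18527

α ≈ 0.19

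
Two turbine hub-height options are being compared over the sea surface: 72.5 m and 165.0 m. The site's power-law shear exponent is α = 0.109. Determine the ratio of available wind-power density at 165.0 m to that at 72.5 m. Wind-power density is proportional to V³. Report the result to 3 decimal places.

Speed ratio: V_B/V_A = (z_B/z_A)^α = (165.0/72.5)^0.109 = (2.2759)^0.109 = 1.09378
Power-density ratio: P_B/P_A = (V_B/V_A)³ = (1.09378)³ = 1.30854

1.309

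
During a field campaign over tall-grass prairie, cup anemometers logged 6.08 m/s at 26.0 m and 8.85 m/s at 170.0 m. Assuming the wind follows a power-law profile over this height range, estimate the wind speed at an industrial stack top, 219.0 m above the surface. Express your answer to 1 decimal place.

9.3 m/s

First find α: α = ln(V₂/V₁)/ln(z₂/z₁) = ln(8.85/6.08)/ln(170.0/26.0) = 0.37541/1.87770 = 0.1999
Extrapolate from 170.0 m to 219.0 m: V₃ = 8.85 × (219.0/170.0)^0.1999 = 8.85 × 1.0519 = 9.3097 m/s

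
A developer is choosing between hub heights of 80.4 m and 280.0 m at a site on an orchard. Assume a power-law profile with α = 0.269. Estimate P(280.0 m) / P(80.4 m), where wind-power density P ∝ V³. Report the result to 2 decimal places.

2.74

Speed ratio: V_B/V_A = (z_B/z_A)^α = (280.0/80.4)^0.269 = (3.4826)^0.269 = 1.39885
Power-density ratio: P_B/P_A = (V_B/V_A)³ = (1.39885)³ = 2.73725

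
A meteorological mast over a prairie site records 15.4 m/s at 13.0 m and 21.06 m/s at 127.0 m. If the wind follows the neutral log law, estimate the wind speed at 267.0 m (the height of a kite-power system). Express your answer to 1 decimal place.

22.9 m/s

Log law: V ∝ ln(z/z₀). From the pair, with r = V₁/V₂ = 0.73124,
ln z₀ = (ln z₁ − r·ln z₂)/(1 − r) = (2.5649 − 0.73124×4.8442)/0.26876 = -3.6365 → z₀ = 0.02634 m
V₃ = V₁ · ln(z₃/z₀)/ln(z₁/z₀) = 15.4 × 9.2238/6.2015 = 22.9052 m/s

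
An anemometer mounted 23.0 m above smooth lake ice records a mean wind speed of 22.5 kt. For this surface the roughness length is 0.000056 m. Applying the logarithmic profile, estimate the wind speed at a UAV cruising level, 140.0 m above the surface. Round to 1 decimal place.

Log law: V(z) ∝ ln(z/z₀), so V₂/V₁ = ln(z₂/z₀) / ln(z₁/z₀).
ln(140.0/0.000056) = 14.7318, ln(23.0/0.000056) = 12.9257
V₂ = 22.5 × 14.7318/12.9257 = 22.5 × 1.1397 = 25.6440 kt

25.6 kt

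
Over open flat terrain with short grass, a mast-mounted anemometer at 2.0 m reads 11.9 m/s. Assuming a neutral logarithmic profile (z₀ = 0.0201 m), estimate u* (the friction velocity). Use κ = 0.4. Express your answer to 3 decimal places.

u* ≈ 1.035 m/s

Log law: V(z) = (u*/κ) · ln(z/z₀) ⇒ u* = κ · V / ln(z/z₀)
u* = 0.4 × 11.9 / ln(2.0/0.0201) = 0.4 × 11.9 / 4.6002
   = 4.7600 / 4.6002 = 1.0347 m/s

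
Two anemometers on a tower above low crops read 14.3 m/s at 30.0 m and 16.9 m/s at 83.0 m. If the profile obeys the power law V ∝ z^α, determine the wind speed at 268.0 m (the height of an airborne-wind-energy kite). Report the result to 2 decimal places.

First find α: α = ln(V₂/V₁)/ln(z₂/z₁) = ln(16.9/14.3)/ln(83.0/30.0) = 0.16705/1.01764 = 0.1642
Extrapolate from 83.0 m to 268.0 m: V₃ = 16.9 × (268.0/83.0)^0.1642 = 16.9 × 1.2122 = 20.4858 m/s

20.49 m/s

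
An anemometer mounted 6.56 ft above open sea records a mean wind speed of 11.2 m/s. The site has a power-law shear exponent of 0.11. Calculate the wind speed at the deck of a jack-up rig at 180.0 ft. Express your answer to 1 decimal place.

16.1 m/s

Power-law profile: V₂ = V₁ · (z₂/z₁)^α
V₂ = 11.2 × (180.0/6.56)^0.11 = 11.2 × (27.4390)^0.11
    = 11.2 × 1.4395 = 16.1227 m/s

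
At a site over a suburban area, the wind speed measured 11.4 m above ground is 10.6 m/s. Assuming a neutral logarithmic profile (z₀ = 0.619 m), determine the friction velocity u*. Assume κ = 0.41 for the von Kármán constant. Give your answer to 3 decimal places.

u* ≈ 1.492 m/s

Log law: V(z) = (u*/κ) · ln(z/z₀) ⇒ u* = κ · V / ln(z/z₀)
u* = 0.41 × 10.6 / ln(11.4/0.619) = 0.41 × 10.6 / 2.9133
   = 4.3460 / 2.9133 = 1.4918 m/s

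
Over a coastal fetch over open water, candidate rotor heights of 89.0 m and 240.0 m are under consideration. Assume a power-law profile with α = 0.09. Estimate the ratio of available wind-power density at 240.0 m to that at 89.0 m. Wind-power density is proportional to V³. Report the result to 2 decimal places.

Speed ratio: V_B/V_A = (z_B/z_A)^α = (240.0/89.0)^0.09 = (2.6966)^0.09 = 1.09339
Power-density ratio: P_B/P_A = (V_B/V_A)³ = (1.09339)³ = 1.30714

1.31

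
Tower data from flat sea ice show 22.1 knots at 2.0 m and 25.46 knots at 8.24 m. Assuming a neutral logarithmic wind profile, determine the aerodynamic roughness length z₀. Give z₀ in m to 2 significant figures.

Log law: V(z) ∝ ln(z/z₀). With r = V₁/V₂ = 22.1/25.46 = 0.86803,
r · ln(z₂/z₀) = ln(z₁/z₀) ⇒ ln z₀ = (ln z₁ − r·ln z₂)/(1 − r)
ln z₀ = (0.69315 − 0.86803×2.10900) / 0.13197 = -8.6195
z₀ = exp(-8.6195) = 0.0001806 m

z₀ ≈ 0.00018 m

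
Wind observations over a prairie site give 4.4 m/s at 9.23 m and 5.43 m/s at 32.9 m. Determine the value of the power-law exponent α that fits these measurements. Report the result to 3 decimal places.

α ≈ 0.165

Power law: V₂/V₁ = (z₂/z₁)^α ⇒ α = ln(V₂/V₁) / ln(z₂/z₁)
α = ln(5.43/4.4) / ln(32.9/9.23) = ln(1.2341) / ln(3.5645)
  = 0.21033 / 1.27101 = 0.16549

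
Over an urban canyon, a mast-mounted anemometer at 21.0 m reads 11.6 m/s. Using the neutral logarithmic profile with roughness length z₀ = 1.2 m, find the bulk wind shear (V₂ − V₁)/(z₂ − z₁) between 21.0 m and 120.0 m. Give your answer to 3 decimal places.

0.071 m/s/m

Log law: V₂ = V₁ · ln(z₂/z₀)/ln(z₁/z₀) = 11.6 × 4.6052/2.8622 = 18.6640 m/s
ΔV/Δz = (18.6640 − 11.6)/(120.0 − 21.0) = 7.0640/99.0000 = 0.07135 m/s/m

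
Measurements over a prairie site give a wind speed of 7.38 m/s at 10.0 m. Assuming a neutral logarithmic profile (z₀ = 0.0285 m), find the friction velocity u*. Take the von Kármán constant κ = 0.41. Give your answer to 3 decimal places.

Log law: V(z) = (u*/κ) · ln(z/z₀) ⇒ u* = κ · V / ln(z/z₀)
u* = 0.41 × 7.38 / ln(10.0/0.0285) = 0.41 × 7.38 / 5.8604
   = 3.0258 / 5.8604 = 0.5163 m/s

u* ≈ 0.516 m/s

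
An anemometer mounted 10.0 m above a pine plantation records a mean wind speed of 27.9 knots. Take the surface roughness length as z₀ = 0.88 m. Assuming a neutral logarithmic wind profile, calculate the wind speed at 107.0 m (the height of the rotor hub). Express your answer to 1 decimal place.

Log law: V(z) ∝ ln(z/z₀), so V₂/V₁ = ln(z₂/z₀) / ln(z₁/z₀).
ln(107.0/0.88) = 4.8007, ln(10.0/0.88) = 2.4304
V₂ = 27.9 × 4.8007/2.4304 = 27.9 × 1.9752 = 55.1092 knots

55.1 knots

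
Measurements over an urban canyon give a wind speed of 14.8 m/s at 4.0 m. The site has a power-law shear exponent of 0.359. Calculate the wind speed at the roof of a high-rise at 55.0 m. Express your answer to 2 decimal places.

37.92 m/s

Power-law profile: V₂ = V₁ · (z₂/z₁)^α
V₂ = 14.8 × (55.0/4.0)^0.359 = 14.8 × (13.7500)^0.359
    = 14.8 × 2.5624 = 37.9238 m/s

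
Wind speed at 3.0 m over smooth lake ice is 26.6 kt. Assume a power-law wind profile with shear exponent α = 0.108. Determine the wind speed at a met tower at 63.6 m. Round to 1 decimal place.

37.0 kt

Power-law profile: V₂ = V₁ · (z₂/z₁)^α
V₂ = 26.6 × (63.6/3.0)^0.108 = 26.6 × (21.2000)^0.108
    = 26.6 × 1.3907 = 36.9935 kt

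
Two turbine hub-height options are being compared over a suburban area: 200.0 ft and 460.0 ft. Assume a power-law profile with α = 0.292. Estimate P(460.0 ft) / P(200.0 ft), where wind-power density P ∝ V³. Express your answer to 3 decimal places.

Speed ratio: V_B/V_A = (z_B/z_A)^α = (460.0/200.0)^0.292 = (2.3000)^0.292 = 1.27534
Power-density ratio: P_B/P_A = (V_B/V_A)³ = (1.27534)³ = 2.07431

2.074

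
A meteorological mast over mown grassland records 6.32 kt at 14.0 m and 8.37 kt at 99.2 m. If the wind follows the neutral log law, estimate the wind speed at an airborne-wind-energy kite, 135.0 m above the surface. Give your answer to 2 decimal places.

Log law: V ∝ ln(z/z₀). From the pair, with r = V₁/V₂ = 0.75508,
ln z₀ = (ln z₁ − r·ln z₂)/(1 − r) = (2.6391 − 0.75508×4.5971)/0.24492 = -3.3976 → z₀ = 0.03345 m
V₃ = V₁ · ln(z₃/z₀)/ln(z₁/z₀) = 6.32 × 8.3028/6.0366 = 8.6926 kt

8.69 kt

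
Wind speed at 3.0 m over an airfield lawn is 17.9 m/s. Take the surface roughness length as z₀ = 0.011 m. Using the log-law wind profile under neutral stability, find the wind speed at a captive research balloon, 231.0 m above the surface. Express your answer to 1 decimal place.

31.8 m/s

Log law: V(z) ∝ ln(z/z₀), so V₂/V₁ = ln(z₂/z₀) / ln(z₁/z₀).
ln(231.0/0.011) = 9.9523, ln(3.0/0.011) = 5.6085
V₂ = 17.9 × 9.9523/5.6085 = 17.9 × 1.7745 = 31.7637 m/s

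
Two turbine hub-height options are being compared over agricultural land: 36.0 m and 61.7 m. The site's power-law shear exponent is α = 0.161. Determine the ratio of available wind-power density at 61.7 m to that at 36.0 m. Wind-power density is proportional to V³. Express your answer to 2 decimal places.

Speed ratio: V_B/V_A = (z_B/z_A)^α = (61.7/36.0)^0.161 = (1.7139)^0.161 = 1.09061
Power-density ratio: P_B/P_A = (V_B/V_A)³ = (1.09061)³ = 1.29722

1.30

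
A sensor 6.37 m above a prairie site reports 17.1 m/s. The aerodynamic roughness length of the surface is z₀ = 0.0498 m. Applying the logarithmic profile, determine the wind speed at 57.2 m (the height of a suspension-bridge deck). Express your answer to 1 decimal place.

24.8 m/s

Log law: V(z) ∝ ln(z/z₀), so V₂/V₁ = ln(z₂/z₀) / ln(z₁/z₀).
ln(57.2/0.0498) = 7.0463, ln(6.37/0.0498) = 4.8513
V₂ = 17.1 × 7.0463/4.8513 = 17.1 × 1.4524 = 24.8368 m/s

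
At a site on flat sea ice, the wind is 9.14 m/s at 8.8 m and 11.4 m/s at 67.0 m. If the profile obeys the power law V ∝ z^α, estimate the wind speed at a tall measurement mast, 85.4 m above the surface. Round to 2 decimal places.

11.71 m/s

First find α: α = ln(V₂/V₁)/ln(z₂/z₁) = ln(11.4/9.14)/ln(67.0/8.8) = 0.22095/2.02994 = 0.1088
Extrapolate from 67.0 m to 85.4 m: V₃ = 11.4 × (85.4/67.0)^0.1088 = 11.4 × 1.0268 = 11.7051 m/s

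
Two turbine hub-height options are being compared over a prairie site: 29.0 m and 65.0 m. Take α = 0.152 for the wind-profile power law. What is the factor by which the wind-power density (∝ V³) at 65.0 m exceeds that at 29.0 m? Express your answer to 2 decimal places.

Speed ratio: V_B/V_A = (z_B/z_A)^α = (65.0/29.0)^0.152 = (2.2414)^0.152 = 1.13052
Power-density ratio: P_B/P_A = (V_B/V_A)³ = (1.13052)³ = 1.44489

1.44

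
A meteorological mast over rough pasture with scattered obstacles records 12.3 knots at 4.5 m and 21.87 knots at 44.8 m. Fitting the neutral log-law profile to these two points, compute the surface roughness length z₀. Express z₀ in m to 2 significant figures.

Log law: V(z) ∝ ln(z/z₀). With r = V₁/V₂ = 12.3/21.87 = 0.56241,
r · ln(z₂/z₀) = ln(z₁/z₀) ⇒ ln z₀ = (ln z₁ − r·ln z₂)/(1 − r)
ln z₀ = (1.50408 − 0.56241×3.80221) / 0.43759 = -1.4496
z₀ = exp(-1.4496) = 0.2347 m

z₀ ≈ 0.23 m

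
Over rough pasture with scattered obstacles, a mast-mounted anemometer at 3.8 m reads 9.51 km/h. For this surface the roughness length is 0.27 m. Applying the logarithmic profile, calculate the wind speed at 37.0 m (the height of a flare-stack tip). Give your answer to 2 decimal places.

17.70 km/h

Log law: V(z) ∝ ln(z/z₀), so V₂/V₁ = ln(z₂/z₀) / ln(z₁/z₀).
ln(37.0/0.27) = 4.9203, ln(3.8/0.27) = 2.6443
V₂ = 9.51 × 4.9203/2.6443 = 9.51 × 1.8607 = 17.6950 km/h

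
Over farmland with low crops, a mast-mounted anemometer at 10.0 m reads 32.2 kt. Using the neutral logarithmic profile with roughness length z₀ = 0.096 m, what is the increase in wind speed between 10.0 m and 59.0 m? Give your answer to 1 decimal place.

12.3 kt

Log law: V₂ = V₁ · ln(z₂/z₀)/ln(z₁/z₀) = 32.2 × 6.4209/4.6460 = 44.5017 kt
ΔV = 44.5017 − 32.2 = 12.3017 kt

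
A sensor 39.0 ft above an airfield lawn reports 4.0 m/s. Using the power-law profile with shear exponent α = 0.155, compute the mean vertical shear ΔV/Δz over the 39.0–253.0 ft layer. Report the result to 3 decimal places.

0.006 m/s/ft

Power law: V₂ = V₁ · (z₂/z₁)^α = 4.0 × (6.4872)^0.155 = 5.3448 m/s
ΔV/Δz = (5.3448 − 4.0)/(253.0 − 39.0) = 1.3448/214.0000 = 0.00628 m/s/ft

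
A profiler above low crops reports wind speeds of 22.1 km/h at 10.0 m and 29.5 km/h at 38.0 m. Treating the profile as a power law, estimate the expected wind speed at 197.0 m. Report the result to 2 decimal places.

42.11 km/h

First find α: α = ln(V₂/V₁)/ln(z₂/z₁) = ln(29.5/22.1)/ln(38.0/10.0) = 0.28881/1.33500 = 0.2163
Extrapolate from 38.0 m to 197.0 m: V₃ = 29.5 × (197.0/38.0)^0.2163 = 29.5 × 1.4276 = 42.1149 km/h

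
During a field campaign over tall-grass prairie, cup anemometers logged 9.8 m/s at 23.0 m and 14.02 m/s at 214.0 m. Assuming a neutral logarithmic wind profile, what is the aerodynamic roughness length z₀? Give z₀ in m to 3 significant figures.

z₀ ≈ 0.129 m

Log law: V(z) ∝ ln(z/z₀). With r = V₁/V₂ = 9.8/14.02 = 0.69900,
r · ln(z₂/z₀) = ln(z₁/z₀) ⇒ ln z₀ = (ln z₁ − r·ln z₂)/(1 − r)
ln z₀ = (3.13549 − 0.69900×5.36598) / 0.30100 = -2.0443
z₀ = exp(-2.0443) = 0.1295 m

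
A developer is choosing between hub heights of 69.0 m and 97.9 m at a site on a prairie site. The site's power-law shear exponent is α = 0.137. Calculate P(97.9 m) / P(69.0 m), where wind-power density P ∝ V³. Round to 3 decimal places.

Speed ratio: V_B/V_A = (z_B/z_A)^α = (97.9/69.0)^0.137 = (1.4188)^0.137 = 1.04910
Power-density ratio: P_B/P_A = (V_B/V_A)³ = (1.04910)³ = 1.15463

1.155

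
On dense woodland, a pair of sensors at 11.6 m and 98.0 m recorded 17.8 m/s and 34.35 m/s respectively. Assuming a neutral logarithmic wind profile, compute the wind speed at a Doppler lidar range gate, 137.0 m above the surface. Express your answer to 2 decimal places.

36.95 m/s

Log law: V ∝ ln(z/z₀). From the pair, with r = V₁/V₂ = 0.51820,
ln z₀ = (ln z₁ − r·ln z₂)/(1 − r) = (2.4510 − 0.51820×4.5850)/0.48180 = 0.1559 → z₀ = 1.169 m
V₃ = V₁ · ln(z₃/z₀)/ln(z₁/z₀) = 17.8 × 4.7641/2.2951 = 36.9482 m/s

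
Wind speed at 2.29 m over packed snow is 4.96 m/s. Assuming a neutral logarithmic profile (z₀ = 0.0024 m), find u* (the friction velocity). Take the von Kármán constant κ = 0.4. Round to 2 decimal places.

u* ≈ 0.29 m/s

Log law: V(z) = (u*/κ) · ln(z/z₀) ⇒ u* = κ · V / ln(z/z₀)
u* = 0.4 × 4.96 / ln(2.29/0.0024) = 0.4 × 4.96 / 6.8608
   = 1.9840 / 6.8608 = 0.2892 m/s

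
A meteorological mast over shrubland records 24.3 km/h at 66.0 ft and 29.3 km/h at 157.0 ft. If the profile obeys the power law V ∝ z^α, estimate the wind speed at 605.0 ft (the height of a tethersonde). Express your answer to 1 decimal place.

39.2 km/h

First find α: α = ln(V₂/V₁)/ln(z₂/z₁) = ln(29.3/24.3)/ln(157.0/66.0) = 0.18711/0.86659 = 0.2159
Extrapolate from 157.0 ft to 605.0 ft: V₃ = 29.3 × (605.0/157.0)^0.2159 = 29.3 × 1.3381 = 39.2070 km/h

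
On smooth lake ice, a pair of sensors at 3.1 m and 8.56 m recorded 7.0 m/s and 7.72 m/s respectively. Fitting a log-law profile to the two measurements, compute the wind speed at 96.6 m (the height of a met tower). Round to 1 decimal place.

Log law: V ∝ ln(z/z₀). From the pair, with r = V₁/V₂ = 0.90674,
ln z₀ = (ln z₁ − r·ln z₂)/(1 − r) = (1.1314 − 0.90674×2.1471)/0.09326 = -8.7434 → z₀ = 0.0001595 m
V₃ = V₁ · ln(z₃/z₀)/ln(z₁/z₀) = 7.0 × 13.3140/9.8748 = 9.4379 m/s

9.4 m/s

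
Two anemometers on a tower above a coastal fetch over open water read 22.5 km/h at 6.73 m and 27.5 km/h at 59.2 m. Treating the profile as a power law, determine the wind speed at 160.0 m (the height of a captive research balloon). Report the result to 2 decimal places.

30.14 km/h

First find α: α = ln(V₂/V₁)/ln(z₂/z₁) = ln(27.5/22.5)/ln(59.2/6.73) = 0.20067/2.17435 = 0.0923
Extrapolate from 59.2 m to 160.0 m: V₃ = 27.5 × (160.0/59.2)^0.0923 = 27.5 × 1.0961 = 30.1428 km/h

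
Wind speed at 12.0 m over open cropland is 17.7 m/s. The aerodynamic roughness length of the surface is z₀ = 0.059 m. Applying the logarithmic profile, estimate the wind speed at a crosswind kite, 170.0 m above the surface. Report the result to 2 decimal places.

Log law: V(z) ∝ ln(z/z₀), so V₂/V₁ = ln(z₂/z₀) / ln(z₁/z₀).
ln(170.0/0.059) = 7.9660, ln(12.0/0.059) = 5.3151
V₂ = 17.7 × 7.9660/5.3151 = 17.7 × 1.4987 = 26.5278 m/s

26.53 m/s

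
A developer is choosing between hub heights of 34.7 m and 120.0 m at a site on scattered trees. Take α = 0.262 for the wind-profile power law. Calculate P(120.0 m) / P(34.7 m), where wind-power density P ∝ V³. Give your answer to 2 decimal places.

Speed ratio: V_B/V_A = (z_B/z_A)^α = (120.0/34.7)^0.262 = (3.4582)^0.262 = 1.38414
Power-density ratio: P_B/P_A = (V_B/V_A)³ = (1.38414)³ = 2.65178

2.65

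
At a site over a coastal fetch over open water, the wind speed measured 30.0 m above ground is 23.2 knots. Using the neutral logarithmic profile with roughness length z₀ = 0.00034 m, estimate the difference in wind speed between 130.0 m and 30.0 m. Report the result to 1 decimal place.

Log law: V₂ = V₁ · ln(z₂/z₀)/ln(z₁/z₀) = 23.2 × 12.8541/11.3878 = 26.1873 knots
ΔV = 26.1873 − 23.2 = 2.9873 knots

3.0 knots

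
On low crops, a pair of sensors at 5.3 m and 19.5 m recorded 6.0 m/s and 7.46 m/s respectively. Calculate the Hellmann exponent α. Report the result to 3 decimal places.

α ≈ 0.167

Power law: V₂/V₁ = (z₂/z₁)^α ⇒ α = ln(V₂/V₁) / ln(z₂/z₁)
α = ln(7.46/6.0) / ln(19.5/5.3) = ln(1.2433) / ln(3.6792)
  = 0.21780 / 1.30271 = 0.16719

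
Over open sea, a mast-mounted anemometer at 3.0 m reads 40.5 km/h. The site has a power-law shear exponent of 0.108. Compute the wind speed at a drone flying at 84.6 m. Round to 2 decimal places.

58.09 km/h

Power-law profile: V₂ = V₁ · (z₂/z₁)^α
V₂ = 40.5 × (84.6/3.0)^0.108 = 40.5 × (28.2000)^0.108
    = 40.5 × 1.4343 = 58.0874 km/h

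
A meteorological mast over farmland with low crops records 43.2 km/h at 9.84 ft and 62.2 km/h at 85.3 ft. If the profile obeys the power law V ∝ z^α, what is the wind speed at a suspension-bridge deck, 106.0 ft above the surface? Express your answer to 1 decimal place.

64.5 km/h

First find α: α = ln(V₂/V₁)/ln(z₂/z₁) = ln(62.2/43.2)/ln(85.3/9.84) = 0.36451/2.15972 = 0.1688
Extrapolate from 85.3 ft to 106.0 ft: V₃ = 62.2 × (106.0/85.3)^0.1688 = 62.2 × 1.0374 = 64.5232 km/h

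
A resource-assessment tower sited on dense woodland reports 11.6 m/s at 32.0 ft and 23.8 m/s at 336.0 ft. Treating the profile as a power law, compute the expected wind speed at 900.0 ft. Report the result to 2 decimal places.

32.16 m/s

First find α: α = ln(V₂/V₁)/ln(z₂/z₁) = ln(23.8/11.6)/ln(336.0/32.0) = 0.71868/2.35138 = 0.3056
Extrapolate from 336.0 ft to 900.0 ft: V₃ = 23.8 × (900.0/336.0)^0.3056 = 23.8 × 1.3514 = 32.1634 m/s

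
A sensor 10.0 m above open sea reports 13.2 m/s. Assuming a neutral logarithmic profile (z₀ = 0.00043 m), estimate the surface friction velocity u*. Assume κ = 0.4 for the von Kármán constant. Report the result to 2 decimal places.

u* ≈ 0.53 m/s

Log law: V(z) = (u*/κ) · ln(z/z₀) ⇒ u* = κ · V / ln(z/z₀)
u* = 0.4 × 13.2 / ln(10.0/0.00043) = 0.4 × 13.2 / 10.0543
   = 5.2800 / 10.0543 = 0.5251 m/s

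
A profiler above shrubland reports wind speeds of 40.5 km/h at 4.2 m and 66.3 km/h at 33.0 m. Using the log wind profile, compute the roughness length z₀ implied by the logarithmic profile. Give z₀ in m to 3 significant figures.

z₀ ≈ 0.165 m

Log law: V(z) ∝ ln(z/z₀). With r = V₁/V₂ = 40.5/66.3 = 0.61086,
r · ln(z₂/z₀) = ln(z₁/z₀) ⇒ ln z₀ = (ln z₁ − r·ln z₂)/(1 − r)
ln z₀ = (1.43508 − 0.61086×3.49651) / 0.38914 = -1.8009
z₀ = exp(-1.8009) = 0.1652 m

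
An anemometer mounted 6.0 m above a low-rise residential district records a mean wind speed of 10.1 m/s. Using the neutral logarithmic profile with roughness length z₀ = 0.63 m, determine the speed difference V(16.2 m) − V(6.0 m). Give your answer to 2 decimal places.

Log law: V₂ = V₁ · ln(z₂/z₀)/ln(z₁/z₀) = 10.1 × 3.2470/2.2538 = 14.5511 m/s
ΔV = 14.5511 − 10.1 = 4.4511 m/s

4.45 m/s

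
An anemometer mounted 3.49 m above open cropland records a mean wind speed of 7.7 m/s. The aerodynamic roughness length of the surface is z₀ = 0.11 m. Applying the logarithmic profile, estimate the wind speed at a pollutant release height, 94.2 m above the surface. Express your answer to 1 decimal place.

15.0 m/s

Log law: V(z) ∝ ln(z/z₀), so V₂/V₁ = ln(z₂/z₀) / ln(z₁/z₀).
ln(94.2/0.11) = 6.7527, ln(3.49/0.11) = 3.4572
V₂ = 7.7 × 6.7527/3.4572 = 7.7 × 1.9532 = 15.0399 m/s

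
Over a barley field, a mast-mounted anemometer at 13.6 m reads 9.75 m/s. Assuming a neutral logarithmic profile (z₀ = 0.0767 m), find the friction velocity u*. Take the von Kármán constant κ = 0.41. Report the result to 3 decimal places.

u* ≈ 0.772 m/s

Log law: V(z) = (u*/κ) · ln(z/z₀) ⇒ u* = κ · V / ln(z/z₀)
u* = 0.41 × 9.75 / ln(13.6/0.0767) = 0.41 × 9.75 / 5.1779
   = 3.9975 / 5.1779 = 0.7720 m/s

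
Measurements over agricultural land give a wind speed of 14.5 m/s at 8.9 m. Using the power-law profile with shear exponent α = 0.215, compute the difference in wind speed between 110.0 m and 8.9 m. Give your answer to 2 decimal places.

Power law: V₂ = V₁ · (z₂/z₁)^α = 14.5 × (12.3596)^0.215 = 24.8971 m/s
ΔV = 24.8971 − 14.5 = 10.3971 m/s

10.40 m/s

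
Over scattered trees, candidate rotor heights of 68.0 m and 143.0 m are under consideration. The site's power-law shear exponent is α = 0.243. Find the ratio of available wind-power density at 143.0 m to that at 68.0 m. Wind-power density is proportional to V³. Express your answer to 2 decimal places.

Speed ratio: V_B/V_A = (z_B/z_A)^α = (143.0/68.0)^0.243 = (2.1029)^0.243 = 1.19797
Power-density ratio: P_B/P_A = (V_B/V_A)³ = (1.19797)³ = 1.71926

1.72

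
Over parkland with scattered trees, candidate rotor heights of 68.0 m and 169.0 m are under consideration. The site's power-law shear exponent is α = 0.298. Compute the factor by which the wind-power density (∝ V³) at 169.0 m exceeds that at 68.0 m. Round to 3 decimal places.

Speed ratio: V_B/V_A = (z_B/z_A)^α = (169.0/68.0)^0.298 = (2.4853)^0.298 = 1.31166
Power-density ratio: P_B/P_A = (V_B/V_A)³ = (1.31166)³ = 2.25667

2.257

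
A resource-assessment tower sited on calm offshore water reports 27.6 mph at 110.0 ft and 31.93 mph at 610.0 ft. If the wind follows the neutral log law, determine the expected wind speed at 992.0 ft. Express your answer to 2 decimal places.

Log law: V ∝ ln(z/z₀). From the pair, with r = V₁/V₂ = 0.86439,
ln z₀ = (ln z₁ − r·ln z₂)/(1 − r) = (4.7005 − 0.86439×6.4135)/0.13561 = -6.2183 → z₀ = 0.001993 ft
V₃ = V₁ · ln(z₃/z₀)/ln(z₁/z₀) = 27.6 × 13.1180/10.9188 = 33.1592 mph

33.16 mph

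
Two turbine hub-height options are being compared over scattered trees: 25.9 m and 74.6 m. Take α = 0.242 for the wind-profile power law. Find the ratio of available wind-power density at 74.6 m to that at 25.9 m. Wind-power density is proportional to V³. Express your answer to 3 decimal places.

Speed ratio: V_B/V_A = (z_B/z_A)^α = (74.6/25.9)^0.242 = (2.8803)^0.242 = 1.29177
Power-density ratio: P_B/P_A = (V_B/V_A)³ = (1.29177)³ = 2.15552

2.156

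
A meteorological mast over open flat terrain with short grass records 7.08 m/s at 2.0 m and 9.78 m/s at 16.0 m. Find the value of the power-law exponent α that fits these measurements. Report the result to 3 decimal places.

Power law: V₂/V₁ = (z₂/z₁)^α ⇒ α = ln(V₂/V₁) / ln(z₂/z₁)
α = ln(9.78/7.08) / ln(16.0/2.0) = ln(1.3814) / ln(8.0000)
  = 0.32307 / 2.07944 = 0.15536

α ≈ 0.155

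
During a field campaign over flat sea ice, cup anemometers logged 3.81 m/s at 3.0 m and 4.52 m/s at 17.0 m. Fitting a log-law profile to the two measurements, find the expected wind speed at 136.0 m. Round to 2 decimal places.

5.37 m/s

Log law: V ∝ ln(z/z₀). From the pair, with r = V₁/V₂ = 0.84292,
ln z₀ = (ln z₁ − r·ln z₂)/(1 − r) = (1.0986 − 0.84292×2.8332)/0.15708 = -8.2096 → z₀ = 0.0002720 m
V₃ = V₁ · ln(z₃/z₀)/ln(z₁/z₀) = 3.81 × 13.1223/9.3082 = 5.3711 m/s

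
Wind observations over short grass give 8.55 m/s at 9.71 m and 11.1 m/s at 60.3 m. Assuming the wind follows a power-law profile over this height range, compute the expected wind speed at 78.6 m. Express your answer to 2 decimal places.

11.53 m/s

First find α: α = ln(V₂/V₁)/ln(z₂/z₁) = ln(11.1/8.55)/ln(60.3/9.71) = 0.26101/1.82618 = 0.1429
Extrapolate from 60.3 m to 78.6 m: V₃ = 11.1 × (78.6/60.3)^0.1429 = 11.1 × 1.0386 = 11.5286 m/s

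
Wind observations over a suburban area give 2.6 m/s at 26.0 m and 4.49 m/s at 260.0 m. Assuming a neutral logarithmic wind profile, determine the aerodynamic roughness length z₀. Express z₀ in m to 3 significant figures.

z₀ ≈ 1.09 m

Log law: V(z) ∝ ln(z/z₀). With r = V₁/V₂ = 2.6/4.49 = 0.57906,
r · ln(z₂/z₀) = ln(z₁/z₀) ⇒ ln z₀ = (ln z₁ − r·ln z₂)/(1 − r)
ln z₀ = (3.25810 − 0.57906×5.56068) / 0.42094 = 0.0905
z₀ = exp(0.0905) = 1.095 m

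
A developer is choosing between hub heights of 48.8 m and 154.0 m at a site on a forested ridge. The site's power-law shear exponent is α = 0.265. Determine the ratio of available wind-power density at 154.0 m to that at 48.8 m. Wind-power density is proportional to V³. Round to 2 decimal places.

2.49

Speed ratio: V_B/V_A = (z_B/z_A)^α = (154.0/48.8)^0.265 = (3.1557)^0.265 = 1.35601
Power-density ratio: P_B/P_A = (V_B/V_A)³ = (1.35601)³ = 2.49336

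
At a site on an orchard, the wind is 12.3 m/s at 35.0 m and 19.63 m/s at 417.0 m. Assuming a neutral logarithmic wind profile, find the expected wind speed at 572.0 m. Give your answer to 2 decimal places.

Log law: V ∝ ln(z/z₀). From the pair, with r = V₁/V₂ = 0.62659,
ln z₀ = (ln z₁ − r·ln z₂)/(1 − r) = (3.5553 − 0.62659×6.0331)/0.37341 = -0.6024 → z₀ = 0.5475 m
V₃ = V₁ · ln(z₃/z₀)/ln(z₁/z₀) = 12.3 × 6.9515/4.1577 = 20.5650 m/s

20.56 m/s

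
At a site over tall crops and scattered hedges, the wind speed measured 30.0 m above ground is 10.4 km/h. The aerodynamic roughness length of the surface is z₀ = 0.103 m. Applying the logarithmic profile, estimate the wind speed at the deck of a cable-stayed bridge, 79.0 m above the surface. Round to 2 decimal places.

Log law: V(z) ∝ ln(z/z₀), so V₂/V₁ = ln(z₂/z₀) / ln(z₁/z₀).
ln(79.0/0.103) = 6.6425, ln(30.0/0.103) = 5.6742
V₂ = 10.4 × 6.6425/5.6742 = 10.4 × 1.1706 = 12.1747 km/h

12.17 km/h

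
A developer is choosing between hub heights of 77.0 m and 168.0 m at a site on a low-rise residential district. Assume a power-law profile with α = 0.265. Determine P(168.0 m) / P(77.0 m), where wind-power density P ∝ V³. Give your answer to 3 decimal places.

1.859

Speed ratio: V_B/V_A = (z_B/z_A)^α = (168.0/77.0)^0.265 = (2.1818)^0.265 = 1.22967
Power-density ratio: P_B/P_A = (V_B/V_A)³ = (1.22967)³ = 1.85935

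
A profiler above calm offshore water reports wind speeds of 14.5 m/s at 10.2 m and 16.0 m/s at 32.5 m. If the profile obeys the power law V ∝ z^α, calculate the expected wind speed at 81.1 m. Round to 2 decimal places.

17.29 m/s

First find α: α = ln(V₂/V₁)/ln(z₂/z₁) = ln(16.0/14.5)/ln(32.5/10.2) = 0.09844/1.15885 = 0.0849
Extrapolate from 32.5 m to 81.1 m: V₃ = 16.0 × (81.1/32.5)^0.0849 = 16.0 × 1.0808 = 17.2924 m/s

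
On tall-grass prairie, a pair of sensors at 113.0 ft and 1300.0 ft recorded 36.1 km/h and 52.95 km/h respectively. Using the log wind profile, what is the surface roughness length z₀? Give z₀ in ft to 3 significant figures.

Log law: V(z) ∝ ln(z/z₀). With r = V₁/V₂ = 36.1/52.95 = 0.68178,
r · ln(z₂/z₀) = ln(z₁/z₀) ⇒ ln z₀ = (ln z₁ − r·ln z₂)/(1 − r)
ln z₀ = (4.72739 − 0.68178×7.17012) / 0.31822 = -0.5060
z₀ = exp(-0.5060) = 0.6029 ft

z₀ ≈ 0.603 ft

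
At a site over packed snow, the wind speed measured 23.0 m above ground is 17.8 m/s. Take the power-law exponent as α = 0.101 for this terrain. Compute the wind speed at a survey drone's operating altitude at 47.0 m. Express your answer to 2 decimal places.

Power-law profile: V₂ = V₁ · (z₂/z₁)^α
V₂ = 17.8 × (47.0/23.0)^0.101 = 17.8 × (2.0435)^0.101
    = 17.8 × 1.0748 = 19.1323 m/s

19.13 m/s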